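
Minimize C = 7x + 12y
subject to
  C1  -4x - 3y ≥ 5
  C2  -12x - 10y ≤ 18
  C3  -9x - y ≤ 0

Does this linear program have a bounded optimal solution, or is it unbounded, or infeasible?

bounded optimum

Extreme points and C = 7x + 12y:
  (1, -3) → C = -29
  (5/23, -45/23) → C = -505/23
  (3/13, -27/13) → C = -303/13
The feasible region has finitely many vertices and no improving ray; the minimum is -29 at (1, -3).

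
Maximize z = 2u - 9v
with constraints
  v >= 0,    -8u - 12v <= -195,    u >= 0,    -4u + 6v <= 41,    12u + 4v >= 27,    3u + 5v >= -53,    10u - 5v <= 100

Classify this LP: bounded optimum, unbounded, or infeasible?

bounded optimum

Feasible corners and z = 2u - 9v:
  (113/16, 277/24) → z = -359/4
  (435/32, 115/16) → z = -75/2
  (161/8, 81/4) → z = -142
The feasible region has finitely many vertices and no improving ray; the maximum is -75/2 at (435/32, 115/16).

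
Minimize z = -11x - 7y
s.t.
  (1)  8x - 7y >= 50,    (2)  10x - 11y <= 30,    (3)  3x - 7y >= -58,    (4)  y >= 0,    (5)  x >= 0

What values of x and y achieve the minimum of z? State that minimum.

Corner points and z = -11x - 7y:
  (170/9, 130/9) → z = -2780/9
  (108/5, 614/35) → z = -1802/5
  (848/37, 670/37) → z = -14018/37

The binding constraints are 10x - 11y = 30 and 3x - 7y = -58.
Solving simultaneously gives x = 848/37, y = 670/37.

x = 848/37, y = 670/37, minimum z = -14018/37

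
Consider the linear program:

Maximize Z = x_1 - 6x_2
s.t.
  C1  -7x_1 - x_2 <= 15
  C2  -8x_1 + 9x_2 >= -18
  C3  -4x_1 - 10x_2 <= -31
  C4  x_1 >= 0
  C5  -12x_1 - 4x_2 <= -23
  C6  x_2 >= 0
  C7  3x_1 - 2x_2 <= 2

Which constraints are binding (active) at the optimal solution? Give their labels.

Vertices and Z = x_1 - 6x_2:
  (53/52, 35/13) → Z = -787/52
  (41/19, 85/38) → Z = -214/19
  (0, 23/4) → Z = -69/2
The feasible region is unbounded (it extends along (0, 1), (2, 3)), but Z strictly decreases along every unbounded feasible direction, so there is no improving ray and the maximum is attained at a vertex.

The maximum is at (41/19, 85/38). Substituting into each constraint, equality holds for C3 and C7; the remaining constraints have slack.

C3 and C7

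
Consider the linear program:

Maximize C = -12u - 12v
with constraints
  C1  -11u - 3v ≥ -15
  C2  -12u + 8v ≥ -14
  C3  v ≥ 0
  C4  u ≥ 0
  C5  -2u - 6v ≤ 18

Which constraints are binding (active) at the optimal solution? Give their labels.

Corner points and C = -12u - 12v:
  (81/62, 13/62) → C = -564/31
  (0, 5) → C = -60
  (7/6, 0) → C = -14
  (0, 0) → C = 0

The maximum is at (0, 0). Substituting into each constraint, equality holds for C3 and C4; the remaining constraints have slack.

C3 and C4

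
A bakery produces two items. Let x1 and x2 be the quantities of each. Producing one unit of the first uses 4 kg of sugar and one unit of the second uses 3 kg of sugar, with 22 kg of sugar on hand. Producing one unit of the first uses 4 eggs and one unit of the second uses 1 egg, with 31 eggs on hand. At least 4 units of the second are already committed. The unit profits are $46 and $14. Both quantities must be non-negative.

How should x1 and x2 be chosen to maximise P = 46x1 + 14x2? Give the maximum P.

x1 = 5/2, x2 = 4, maximum P = 171

Extreme points and P = 46x1 + 14x2:
  (0, 22/3) → P = 308/3
  (0, 4) → P = 56
  (5/2, 4) → P = 171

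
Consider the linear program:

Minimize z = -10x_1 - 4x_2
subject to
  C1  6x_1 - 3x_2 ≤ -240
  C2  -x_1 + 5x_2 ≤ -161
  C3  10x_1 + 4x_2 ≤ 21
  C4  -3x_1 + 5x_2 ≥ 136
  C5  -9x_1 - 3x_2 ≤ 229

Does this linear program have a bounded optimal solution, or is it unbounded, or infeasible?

The boundaries 6x_1 - 3x_2 = -240 and 10x_1 + 4x_2 = 21 meet at (-299/18, 421/9), but that point violates -x_1 + 5x_2 ≤ -161. Every candidate vertex is excluded by some other constraint, so the feasible region is empty.

infeasible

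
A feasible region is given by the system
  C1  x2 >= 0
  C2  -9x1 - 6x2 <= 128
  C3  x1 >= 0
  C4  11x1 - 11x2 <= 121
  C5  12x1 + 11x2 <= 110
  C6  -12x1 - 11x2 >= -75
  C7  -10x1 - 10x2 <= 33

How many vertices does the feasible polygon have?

3

Pairwise boundary intersections that survive every other constraint:
  (0, 0)
  (25/4, 0)
  (0, 75/11)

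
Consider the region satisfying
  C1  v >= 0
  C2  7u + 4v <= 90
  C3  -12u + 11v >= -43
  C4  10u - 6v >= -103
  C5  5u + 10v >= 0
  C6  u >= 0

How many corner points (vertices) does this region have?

5

Of the 15 pairwise boundary intersections, those satisfying every inequality are:
  (43/12, 0)
  (0, 0)
  (1162/125, 779/125)
  (64/41, 1621/82)
  (0, 103/6)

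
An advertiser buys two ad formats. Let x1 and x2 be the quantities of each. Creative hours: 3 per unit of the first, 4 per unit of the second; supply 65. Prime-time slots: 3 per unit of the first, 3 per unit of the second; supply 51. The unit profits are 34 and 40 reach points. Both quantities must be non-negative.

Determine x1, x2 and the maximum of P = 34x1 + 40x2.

Corner points and P = 34x1 + 40x2:
  (0, 0) → P = 0
  (0, 65/4) → P = 650
  (17, 0) → P = 578
  (3, 14) → P = 662

At the optimal vertex, 3x1 + 4x2 = 65 and 3x1 + 3x2 = 51.
Solving simultaneously gives x1 = 3, x2 = 14.

x1 = 3, x2 = 14, maximum P = 662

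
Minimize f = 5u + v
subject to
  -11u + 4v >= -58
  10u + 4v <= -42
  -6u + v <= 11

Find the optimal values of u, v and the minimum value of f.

Corner points and f = 5u + v:
  (16/21, -521/42) → f = -361/42
  (-102/13, -469/13) → f = -979/13
  (-43/17, -71/17) → f = -286/17

u = -102/13, v = -469/13, minimum f = -979/13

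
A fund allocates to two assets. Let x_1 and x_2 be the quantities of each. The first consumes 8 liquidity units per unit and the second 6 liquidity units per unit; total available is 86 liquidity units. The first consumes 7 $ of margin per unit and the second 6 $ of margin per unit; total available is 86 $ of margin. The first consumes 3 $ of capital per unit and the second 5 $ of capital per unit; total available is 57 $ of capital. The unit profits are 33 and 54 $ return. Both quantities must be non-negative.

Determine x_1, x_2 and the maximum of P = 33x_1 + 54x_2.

Vertices and P = 33x_1 + 54x_2:
  (0, 0) → P = 0
  (0, 57/5) → P = 3078/5
  (43/4, 0) → P = 1419/4
  (4, 9) → P = 618

x_1 = 4, x_2 = 9, maximum P = 618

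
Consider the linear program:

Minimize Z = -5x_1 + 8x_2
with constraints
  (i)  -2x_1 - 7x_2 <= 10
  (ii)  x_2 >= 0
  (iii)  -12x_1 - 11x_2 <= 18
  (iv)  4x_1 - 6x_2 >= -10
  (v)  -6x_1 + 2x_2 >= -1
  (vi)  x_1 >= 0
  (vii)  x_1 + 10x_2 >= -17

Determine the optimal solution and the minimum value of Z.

x_1 = 1/6, x_2 = 0, minimum Z = -5/6

Corner points and Z = -5x_1 + 8x_2:
  (1/6, 0) → Z = -5/6
  (0, 0) → Z = 0
  (13/14, 16/7) → Z = 191/14
  (0, 5/3) → Z = 40/3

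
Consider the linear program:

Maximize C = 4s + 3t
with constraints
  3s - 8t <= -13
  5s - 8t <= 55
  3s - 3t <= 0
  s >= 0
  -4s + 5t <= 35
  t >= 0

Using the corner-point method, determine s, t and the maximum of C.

Corner points and C = 4s + 3t:
  (13/5, 13/5) → C = 91/5
  (0, 13/8) → C = 39/8
  (35, 35) → C = 245
  (0, 7) → C = 21

s = 35, t = 35, maximum C = 245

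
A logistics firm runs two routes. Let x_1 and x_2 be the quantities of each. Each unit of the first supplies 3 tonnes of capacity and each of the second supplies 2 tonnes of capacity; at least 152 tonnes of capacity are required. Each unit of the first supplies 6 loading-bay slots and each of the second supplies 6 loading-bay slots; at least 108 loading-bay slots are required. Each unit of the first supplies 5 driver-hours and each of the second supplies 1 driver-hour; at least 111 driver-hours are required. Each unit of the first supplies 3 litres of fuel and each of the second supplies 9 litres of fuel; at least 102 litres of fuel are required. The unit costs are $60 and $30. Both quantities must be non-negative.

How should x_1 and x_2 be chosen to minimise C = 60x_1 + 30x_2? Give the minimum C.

Vertices and C = 60x_1 + 30x_2:
  (0, 111) → C = 3330
  (152/3, 0) → C = 3040
  (10, 61) → C = 2430
The feasible region is unbounded (it extends along (0, 1), (1, 0)), but C strictly increases along every unbounded feasible direction, so there is no improving ray and the minimum is attained at a vertex.

The optimum lies where 3x_1 + 2x_2 = 152 and 5x_1 + x_2 = 111.
Solving simultaneously gives x_1 = 10, x_2 = 61.

x_1 = 10, x_2 = 61, minimum C = 2430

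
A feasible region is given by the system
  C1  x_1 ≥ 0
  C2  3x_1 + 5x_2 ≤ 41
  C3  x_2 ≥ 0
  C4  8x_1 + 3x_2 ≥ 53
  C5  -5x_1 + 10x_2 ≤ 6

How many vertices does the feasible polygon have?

4

Intersecting each pair of boundary lines and keeping only the points that satisfy every inequality leaves:
  (41/3, 0)
  (76/11, 223/55)
  (53/8, 0)
  (512/95, 313/95)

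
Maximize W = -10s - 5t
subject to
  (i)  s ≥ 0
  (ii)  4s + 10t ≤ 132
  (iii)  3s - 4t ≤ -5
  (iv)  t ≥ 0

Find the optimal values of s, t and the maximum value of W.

At the optimal vertex, s = 0 and 3s - 4t = -5.
Solving simultaneously gives s = 0, t = 5/4.

s = 0, t = 5/4, maximum W = -25/4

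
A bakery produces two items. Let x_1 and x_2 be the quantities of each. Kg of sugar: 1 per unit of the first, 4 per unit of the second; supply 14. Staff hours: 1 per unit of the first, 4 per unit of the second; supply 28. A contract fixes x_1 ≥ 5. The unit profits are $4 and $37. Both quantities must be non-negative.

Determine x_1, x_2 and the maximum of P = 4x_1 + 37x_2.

Feasible corners and P = 4x_1 + 37x_2:
  (14, 0) → P = 56
  (5, 0) → P = 20
  (5, 9/4) → P = 413/4

The optimum lies where x_1 + 4x_2 = 14 and x_1 = 5.
Solving simultaneously gives x_1 = 5, x_2 = 9/4.

x_1 = 5, x_2 = 9/4, maximum P = 413/4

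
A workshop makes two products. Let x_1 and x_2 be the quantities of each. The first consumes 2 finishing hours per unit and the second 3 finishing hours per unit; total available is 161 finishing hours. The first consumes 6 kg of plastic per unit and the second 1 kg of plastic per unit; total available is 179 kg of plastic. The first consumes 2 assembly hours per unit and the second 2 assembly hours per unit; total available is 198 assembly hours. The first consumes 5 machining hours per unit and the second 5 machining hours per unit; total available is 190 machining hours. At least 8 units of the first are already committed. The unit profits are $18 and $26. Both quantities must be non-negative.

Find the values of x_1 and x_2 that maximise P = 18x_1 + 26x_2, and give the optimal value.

Extreme points and P = 18x_1 + 26x_2:
  (179/6, 0) → P = 537
  (8, 0) → P = 144
  (141/5, 49/5) → P = 3812/5
  (8, 30) → P = 924

x_1 = 8, x_2 = 30, maximum P = 924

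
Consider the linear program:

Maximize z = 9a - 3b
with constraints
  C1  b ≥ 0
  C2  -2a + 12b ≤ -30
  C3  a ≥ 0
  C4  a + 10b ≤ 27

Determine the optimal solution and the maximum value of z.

a = 27, b = 0, maximum z = 243

Corner points and z = 9a - 3b:
  (15, 0) → z = 135
  (27, 0) → z = 243
  (39/2, 3/4) → z = 693/4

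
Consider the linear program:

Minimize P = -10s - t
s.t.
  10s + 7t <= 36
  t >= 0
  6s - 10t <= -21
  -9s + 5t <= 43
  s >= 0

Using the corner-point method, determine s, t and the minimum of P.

The binding constraints are 10s + 7t = 36 and 6s - 10t = -21.
Solving simultaneously gives s = 3/2, t = 3.

s = 3/2, t = 3, minimum P = -18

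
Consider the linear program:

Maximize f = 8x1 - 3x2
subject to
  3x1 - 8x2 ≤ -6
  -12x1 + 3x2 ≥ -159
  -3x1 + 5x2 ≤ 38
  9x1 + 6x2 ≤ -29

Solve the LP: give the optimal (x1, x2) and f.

Vertices and f = 8x1 - 3x2:
  (-274/9, -32/3) → f = -1904/9
  (-134/45, -11/30) → f = -409/18
  (-373/63, 85/21) → f = -3749/63

The optimum lies where 3x1 - 8x2 = -6 and 9x1 + 6x2 = -29.
Solving simultaneously gives x1 = -134/45, x2 = -11/30.

x1 = -134/45, x2 = -11/30, maximum f = -409/18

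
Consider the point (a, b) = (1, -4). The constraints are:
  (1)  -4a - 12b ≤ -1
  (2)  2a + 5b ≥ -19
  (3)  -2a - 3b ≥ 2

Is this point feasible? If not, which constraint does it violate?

not feasible — violates (1)

Constraint (1): -4a - 12b = 44, which is not ≤ -1. All other constraints are satisfied.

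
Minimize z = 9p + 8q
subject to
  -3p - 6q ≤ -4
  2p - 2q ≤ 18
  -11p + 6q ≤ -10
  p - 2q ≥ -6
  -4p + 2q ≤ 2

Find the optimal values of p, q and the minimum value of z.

p = 1, q = 1/6, minimum z = 31/3

The binding constraints are -3p - 6q = -4 and -11p + 6q = -10.
Solving simultaneously gives p = 1, q = 1/6.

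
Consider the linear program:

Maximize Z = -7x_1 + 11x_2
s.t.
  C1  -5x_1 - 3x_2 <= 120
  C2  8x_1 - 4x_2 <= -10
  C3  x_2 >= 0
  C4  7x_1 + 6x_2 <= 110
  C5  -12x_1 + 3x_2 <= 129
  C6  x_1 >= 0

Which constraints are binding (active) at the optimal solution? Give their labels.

Extreme points and Z = -7x_1 + 11x_2:
  (5, 25/2) → Z = 205/2
  (0, 5/2) → Z = 55/2
  (0, 55/3) → Z = 605/3

The maximum is at (0, 55/3). Substituting into each constraint, equality holds for C4 and C6; the remaining constraints have slack.

C4 and C6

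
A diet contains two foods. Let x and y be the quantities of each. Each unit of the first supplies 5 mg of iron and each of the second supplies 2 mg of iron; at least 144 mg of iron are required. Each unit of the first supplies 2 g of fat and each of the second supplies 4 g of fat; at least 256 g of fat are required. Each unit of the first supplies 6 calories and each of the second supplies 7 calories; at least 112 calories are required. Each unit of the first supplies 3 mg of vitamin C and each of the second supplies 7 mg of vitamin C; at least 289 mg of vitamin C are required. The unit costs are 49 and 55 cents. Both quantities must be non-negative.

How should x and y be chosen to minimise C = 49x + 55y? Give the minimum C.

x = 4, y = 62, minimum C = 3606

Extreme points and C = 49x + 55y:
  (0, 72) → C = 3960
  (128, 0) → C = 6272
  (4, 62) → C = 3606
The feasible region is unbounded (it extends along (0, 1), (1, 0)), but C strictly increases along every unbounded feasible direction, so there is no improving ray and the minimum is attained at a vertex.

The binding constraints are 5x + 2y = 144 and 2x + 4y = 256.
Solving simultaneously gives x = 4, y = 62.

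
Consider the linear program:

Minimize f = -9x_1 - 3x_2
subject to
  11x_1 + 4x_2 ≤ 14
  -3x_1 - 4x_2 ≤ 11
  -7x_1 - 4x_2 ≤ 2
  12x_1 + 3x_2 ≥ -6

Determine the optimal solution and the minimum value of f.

x_1 = 25/8, x_2 = -163/32, minimum f = -411/32

Extreme points and f = -9x_1 - 3x_2:
  (25/8, -163/32) → f = -411/32
  (-22/5, 78/5) → f = -36/5
  (9/4, -71/16) → f = -111/16
  (-2/3, 2/3) → f = 4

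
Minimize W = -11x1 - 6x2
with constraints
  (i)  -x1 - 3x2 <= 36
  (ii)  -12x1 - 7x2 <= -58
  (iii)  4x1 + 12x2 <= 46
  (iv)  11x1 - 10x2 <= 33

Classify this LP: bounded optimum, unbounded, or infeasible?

bounded optimum

Extreme points and W = -11x1 - 6x2:
  (187/58, 80/29) → W = -3017/58
  (811/197, 242/197) → W = -10373/197
  (214/43, 187/86) → W = -2915/43
The feasible region has finitely many vertices and no improving ray; the minimum is -2915/43 at (214/43, 187/86).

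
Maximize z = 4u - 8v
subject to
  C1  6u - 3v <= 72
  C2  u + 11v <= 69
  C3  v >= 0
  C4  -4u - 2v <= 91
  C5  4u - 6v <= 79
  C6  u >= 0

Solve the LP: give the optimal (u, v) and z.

u = 12, v = 0, maximum z = 48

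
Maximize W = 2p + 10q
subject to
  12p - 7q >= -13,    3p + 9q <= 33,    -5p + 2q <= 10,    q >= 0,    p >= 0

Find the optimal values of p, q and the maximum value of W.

p = 38/43, q = 145/43, maximum W = 1526/43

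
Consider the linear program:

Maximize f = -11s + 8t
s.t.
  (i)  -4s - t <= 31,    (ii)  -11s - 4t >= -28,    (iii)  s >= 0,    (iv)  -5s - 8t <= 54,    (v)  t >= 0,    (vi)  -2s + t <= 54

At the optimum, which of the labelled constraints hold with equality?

Corner points and f = -11s + 8t:
  (0, 7) → f = 56
  (28/11, 0) → f = -28
  (0, 0) → f = 0

The maximum is at (0, 7). Substituting into each constraint, equality holds for (ii) and (iii); the remaining constraints have slack.

(ii) and (iii)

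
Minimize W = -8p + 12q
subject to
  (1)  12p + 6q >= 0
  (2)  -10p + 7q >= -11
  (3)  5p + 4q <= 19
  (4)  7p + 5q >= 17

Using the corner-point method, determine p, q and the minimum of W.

p = 58/33, q = 31/33, minimum W = -92/33

Vertices and W = -8p + 12q:
  (-19/3, 38/3) → W = 608/3
  (-17/3, 34/3) → W = 544/3
  (59/25, 9/5) → W = 68/25
  (58/33, 31/33) → W = -92/33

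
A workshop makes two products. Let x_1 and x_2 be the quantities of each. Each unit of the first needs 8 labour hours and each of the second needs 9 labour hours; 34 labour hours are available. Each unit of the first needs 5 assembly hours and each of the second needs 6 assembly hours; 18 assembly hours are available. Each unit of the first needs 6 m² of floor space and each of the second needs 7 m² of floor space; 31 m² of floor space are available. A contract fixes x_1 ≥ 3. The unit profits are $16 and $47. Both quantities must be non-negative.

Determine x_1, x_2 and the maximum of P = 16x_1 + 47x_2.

x_1 = 3, x_2 = 1/2, maximum P = 143/2

Corner points and P = 16x_1 + 47x_2:
  (18/5, 0) → P = 288/5
  (3, 0) → P = 48
  (3, 1/2) → P = 143/2

The optimum lies where 5x_1 + 6x_2 = 18 and x_1 = 3.
Solving simultaneously gives x_1 = 3, x_2 = 1/2.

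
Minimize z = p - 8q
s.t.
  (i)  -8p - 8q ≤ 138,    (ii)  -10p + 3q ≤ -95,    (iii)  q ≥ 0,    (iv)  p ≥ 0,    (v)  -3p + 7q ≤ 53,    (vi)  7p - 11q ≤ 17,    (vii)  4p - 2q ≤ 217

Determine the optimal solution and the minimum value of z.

p = 351/8, q = 211/8, minimum z = -1337/8

At the optimal vertex, -3p + 7q = 53 and 7p - 11q = 17.
Solving simultaneously gives p = 351/8, q = 211/8.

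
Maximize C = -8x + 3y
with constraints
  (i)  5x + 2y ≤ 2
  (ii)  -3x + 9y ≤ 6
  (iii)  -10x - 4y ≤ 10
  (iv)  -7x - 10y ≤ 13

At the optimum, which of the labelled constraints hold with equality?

Feasible corners and C = -8x + 3y:
  (2/17, 12/17) → C = 20/17
  (23/18, -79/36) → C = -605/36
  (-19/17, 5/17) → C = 167/17
  (-2/3, -5/6) → C = 17/6

The maximum is at (-19/17, 5/17). Substituting into each constraint, equality holds for (ii) and (iii); the remaining constraints have slack.

(ii) and (iii)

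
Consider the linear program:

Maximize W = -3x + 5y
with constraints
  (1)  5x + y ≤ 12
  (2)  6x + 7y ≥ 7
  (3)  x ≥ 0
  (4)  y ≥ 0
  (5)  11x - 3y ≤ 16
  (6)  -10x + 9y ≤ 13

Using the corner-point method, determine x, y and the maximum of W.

x = 19/11, y = 37/11, maximum W = 128/11

Extreme points and W = -3x + 5y:
  (2, 2) → W = 4
  (19/11, 37/11) → W = 128/11
  (0, 1) → W = 5
  (7/6, 0) → W = -7/2
  (0, 13/9) → W = 65/9
  (16/11, 0) → W = -48/11

The optimum lies where 5x + y = 12 and -10x + 9y = 13.
Solving simultaneously gives x = 19/11, y = 37/11.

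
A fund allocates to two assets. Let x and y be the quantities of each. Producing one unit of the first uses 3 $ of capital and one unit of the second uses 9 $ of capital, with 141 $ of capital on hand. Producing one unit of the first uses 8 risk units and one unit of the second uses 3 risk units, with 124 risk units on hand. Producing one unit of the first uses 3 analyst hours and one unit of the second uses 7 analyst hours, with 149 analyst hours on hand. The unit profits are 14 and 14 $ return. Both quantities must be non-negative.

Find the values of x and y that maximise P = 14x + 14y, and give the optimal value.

Corner points and P = 14x + 14y:
  (0, 0) → P = 0
  (0, 47/3) → P = 658/3
  (31/2, 0) → P = 217
  (11, 12) → P = 322

The binding constraints are 3x + 9y = 141 and 8x + 3y = 124.
Solving simultaneously gives x = 11, y = 12.

x = 11, y = 12, maximum P = 322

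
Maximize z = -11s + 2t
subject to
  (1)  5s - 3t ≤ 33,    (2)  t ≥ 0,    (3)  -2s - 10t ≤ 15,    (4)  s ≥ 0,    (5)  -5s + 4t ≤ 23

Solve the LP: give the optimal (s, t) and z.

Corner points and z = -11s + 2t:
  (33/5, 0) → z = -363/5
  (201/5, 56) → z = -1651/5
  (0, 0) → z = 0
  (0, 23/4) → z = 23/2

At the optimal vertex, s = 0 and -5s + 4t = 23.
Solving simultaneously gives s = 0, t = 23/4.

s = 0, t = 23/4, maximum z = 23/2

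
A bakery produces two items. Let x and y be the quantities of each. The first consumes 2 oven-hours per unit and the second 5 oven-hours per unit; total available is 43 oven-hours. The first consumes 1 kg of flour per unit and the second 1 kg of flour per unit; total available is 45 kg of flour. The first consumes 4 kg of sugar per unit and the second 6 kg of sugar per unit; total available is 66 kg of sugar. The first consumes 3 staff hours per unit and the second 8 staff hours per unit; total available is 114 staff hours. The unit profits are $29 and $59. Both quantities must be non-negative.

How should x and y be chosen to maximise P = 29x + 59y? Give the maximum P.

x = 9, y = 5, maximum P = 556

Extreme points and P = 29x + 59y:
  (0, 0) → P = 0
  (0, 43/5) → P = 2537/5
  (33/2, 0) → P = 957/2
  (9, 5) → P = 556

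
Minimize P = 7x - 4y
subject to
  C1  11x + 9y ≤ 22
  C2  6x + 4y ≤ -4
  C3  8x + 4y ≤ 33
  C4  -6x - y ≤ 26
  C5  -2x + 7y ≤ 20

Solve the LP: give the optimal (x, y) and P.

Corner points and P = 7x - 4y:
  (37/2, -115/4) → P = 489/2
  (-54/25, 56/25) → P = -602/25
  (-101/22, 17/11) → P = -843/22
The feasible region is unbounded (it extends along (1, -6), (1, -2)), but P strictly increases along every unbounded feasible direction, so there is no improving ray and the minimum is attained at a vertex.

x = -101/22, y = 17/11, minimum P = -843/22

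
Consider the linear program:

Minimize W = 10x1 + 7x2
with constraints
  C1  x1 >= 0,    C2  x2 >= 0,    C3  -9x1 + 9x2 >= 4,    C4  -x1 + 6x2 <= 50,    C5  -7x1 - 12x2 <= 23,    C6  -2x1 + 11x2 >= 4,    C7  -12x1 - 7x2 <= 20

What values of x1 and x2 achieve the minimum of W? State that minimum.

Vertices and W = 10x1 + 7x2:
  (0, 4/9) → W = 28/9
  (0, 25/3) → W = 175/3
  (142/15, 446/45) → W = 7382/45

x1 = 0, x2 = 4/9, minimum W = 28/9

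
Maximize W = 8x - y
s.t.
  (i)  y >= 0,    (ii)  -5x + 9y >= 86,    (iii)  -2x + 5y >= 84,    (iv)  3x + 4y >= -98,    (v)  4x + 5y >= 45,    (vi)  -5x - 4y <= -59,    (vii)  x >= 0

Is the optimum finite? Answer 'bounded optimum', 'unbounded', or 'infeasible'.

From the feasible point (326/7, 248/7), moving in the direction (9, 5) keeps every constraint satisfied while W increases without bound.

unbounded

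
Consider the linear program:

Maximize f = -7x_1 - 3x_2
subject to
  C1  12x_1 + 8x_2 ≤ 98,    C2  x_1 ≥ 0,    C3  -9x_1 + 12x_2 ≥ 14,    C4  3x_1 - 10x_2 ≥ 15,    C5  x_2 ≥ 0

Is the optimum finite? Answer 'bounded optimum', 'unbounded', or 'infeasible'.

infeasible

The boundaries 12x_1 + 8x_2 = 98 and x_1 = 0 meet at (0, 49/4), but that point violates 3x_1 - 10x_2 ≥ 15. Every candidate vertex is excluded by some other constraint, so the feasible region is empty.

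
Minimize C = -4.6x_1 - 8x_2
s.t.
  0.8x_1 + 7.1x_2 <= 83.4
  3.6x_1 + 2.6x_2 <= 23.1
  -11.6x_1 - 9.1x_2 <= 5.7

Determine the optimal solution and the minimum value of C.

x_1 = -2.25, x_2 = 12, minimum C = -85.65

Feasible corners and C = -4.6x_1 - 8x_2:
  (-9/4, 12) → C = -1713/20
  (-79941/7508, 24300/1877) → C = -2049357/37540
  (1731/20, -7212/65) → C = 636351/1300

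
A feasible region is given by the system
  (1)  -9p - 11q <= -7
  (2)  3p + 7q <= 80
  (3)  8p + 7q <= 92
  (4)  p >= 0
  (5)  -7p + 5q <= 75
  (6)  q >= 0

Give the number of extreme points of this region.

Intersecting each pair of boundary lines and keeping only the points that satisfy every inequality leaves:
  (0, 7/11)
  (7/9, 0)
  (12/5, 52/5)
  (0, 80/7)
  (23/2, 0)

5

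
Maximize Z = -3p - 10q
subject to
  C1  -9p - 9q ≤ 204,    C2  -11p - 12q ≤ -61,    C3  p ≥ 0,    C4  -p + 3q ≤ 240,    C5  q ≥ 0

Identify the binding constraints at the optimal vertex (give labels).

Feasible corners and Z = -3p - 10q:
  (0, 61/12) → Z = -305/6
  (61/11, 0) → Z = -183/11
  (0, 80) → Z = -800
The feasible region is unbounded (it extends along (3, 1), (1, 0)), but Z strictly decreases along every unbounded feasible direction, so there is no improving ray and the maximum is attained at a vertex.

The maximum is at (61/11, 0). Substituting into each constraint, equality holds for C2 and C5; the remaining constraints have slack.

C2 and C5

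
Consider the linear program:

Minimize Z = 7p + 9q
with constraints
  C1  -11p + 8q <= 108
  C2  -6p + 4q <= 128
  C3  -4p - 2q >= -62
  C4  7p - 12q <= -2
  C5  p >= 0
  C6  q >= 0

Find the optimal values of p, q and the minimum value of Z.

p = 0, q = 1/6, minimum Z = 3/2

Vertices and Z = 7p + 9q:
  (140/27, 557/27) → Z = 5993/27
  (0, 27/2) → Z = 243/2
  (370/31, 221/31) → Z = 4579/31
  (0, 1/6) → Z = 3/2

The binding constraints are 7p - 12q = -2 and p = 0.
Solving simultaneously gives p = 0, q = 1/6.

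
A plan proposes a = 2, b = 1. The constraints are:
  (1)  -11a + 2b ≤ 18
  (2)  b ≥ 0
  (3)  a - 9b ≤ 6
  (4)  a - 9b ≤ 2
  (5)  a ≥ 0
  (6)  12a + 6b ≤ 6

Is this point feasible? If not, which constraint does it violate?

Constraint (6): 12a + 6b = 30, which is not ≤ 6. All other constraints are satisfied.

not feasible — violates (6)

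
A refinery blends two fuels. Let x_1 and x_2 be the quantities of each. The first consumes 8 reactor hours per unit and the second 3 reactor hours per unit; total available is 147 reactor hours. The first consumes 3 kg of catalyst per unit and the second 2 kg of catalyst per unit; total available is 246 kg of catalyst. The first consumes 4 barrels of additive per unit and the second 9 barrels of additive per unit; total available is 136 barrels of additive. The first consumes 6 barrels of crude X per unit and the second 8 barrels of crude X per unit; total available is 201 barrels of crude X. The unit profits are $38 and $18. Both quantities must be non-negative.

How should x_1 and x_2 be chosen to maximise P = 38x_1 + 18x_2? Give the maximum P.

x_1 = 61/4, x_2 = 25/3, maximum P = 1459/2

Feasible corners and P = 38x_1 + 18x_2:
  (0, 0) → P = 0
  (0, 136/9) → P = 272
  (147/8, 0) → P = 2793/4
  (61/4, 25/3) → P = 1459/2

The binding constraints are 8x_1 + 3x_2 = 147 and 4x_1 + 9x_2 = 136.
Solving simultaneously gives x_1 = 61/4, x_2 = 25/3.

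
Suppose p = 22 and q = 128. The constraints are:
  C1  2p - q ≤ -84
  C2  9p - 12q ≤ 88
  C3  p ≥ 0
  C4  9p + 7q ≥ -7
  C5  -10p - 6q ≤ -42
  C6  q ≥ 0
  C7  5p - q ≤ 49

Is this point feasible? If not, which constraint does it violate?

feasible

C1: -84 ≤ -84 ✓
C2: -1338 ≤ 88 ✓
C3: 22 ≥ 0 ✓
C4: 1094 ≥ -7 ✓
C5: -988 ≤ -42 ✓
C6: 128 ≥ 0 ✓
C7: -18 ≤ 49 ✓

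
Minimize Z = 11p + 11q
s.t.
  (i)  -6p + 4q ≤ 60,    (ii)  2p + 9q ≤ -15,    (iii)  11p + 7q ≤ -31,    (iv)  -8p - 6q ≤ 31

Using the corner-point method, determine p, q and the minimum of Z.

p = 31/10, q = -93/10, minimum Z = -341/5

Extreme points and Z = 11p + 11q:
  (-174/85, -103/85) → Z = -3047/85
  (-63/20, -29/30) → Z = -2717/60
  (31/10, -93/10) → Z = -341/5

The optimum lies where 11p + 7q = -31 and -8p - 6q = 31.
Solving simultaneously gives p = 31/10, q = -93/10.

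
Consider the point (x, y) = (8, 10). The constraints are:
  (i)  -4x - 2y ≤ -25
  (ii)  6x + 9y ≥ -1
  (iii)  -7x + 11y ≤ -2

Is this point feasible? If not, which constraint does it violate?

not feasible — violates (iii)

Constraint (iii): -7x + 11y = 54, which is not ≤ -2. All other constraints are satisfied.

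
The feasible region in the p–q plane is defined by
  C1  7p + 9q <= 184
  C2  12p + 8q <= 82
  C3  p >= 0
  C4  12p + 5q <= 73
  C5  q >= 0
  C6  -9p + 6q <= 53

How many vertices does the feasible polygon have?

Of the 15 pairwise boundary intersections, those satisfying every inequality are:
  (29/6, 3)
  (17/36, 229/24)
  (0, 0)
  (0, 53/6)
  (73/12, 0)

5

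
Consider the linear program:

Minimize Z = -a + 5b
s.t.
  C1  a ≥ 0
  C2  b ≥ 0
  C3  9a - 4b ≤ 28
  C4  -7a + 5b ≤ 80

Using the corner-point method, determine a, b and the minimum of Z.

a = 28/9, b = 0, minimum Z = -28/9

Vertices and Z = -a + 5b:
  (0, 0) → Z = 0
  (0, 16) → Z = 80
  (28/9, 0) → Z = -28/9
  (460/17, 916/17) → Z = 4120/17

At the optimal vertex, b = 0 and 9a - 4b = 28.
Solving simultaneously gives a = 28/9, b = 0.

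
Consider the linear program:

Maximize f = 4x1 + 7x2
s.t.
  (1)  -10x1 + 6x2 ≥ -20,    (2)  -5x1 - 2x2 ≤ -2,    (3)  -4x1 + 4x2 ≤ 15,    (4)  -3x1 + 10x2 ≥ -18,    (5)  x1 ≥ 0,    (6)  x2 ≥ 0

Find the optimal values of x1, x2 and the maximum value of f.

Feasible corners and f = 4x1 + 7x2:
  (85/8, 115/8) → f = 1145/8
  (2, 0) → f = 8
  (0, 1) → f = 7
  (2/5, 0) → f = 8/5
  (0, 15/4) → f = 105/4

At the optimal vertex, -10x1 + 6x2 = -20 and -4x1 + 4x2 = 15.
Solving simultaneously gives x1 = 85/8, x2 = 115/8.

x1 = 85/8, x2 = 115/8, maximum f = 1145/8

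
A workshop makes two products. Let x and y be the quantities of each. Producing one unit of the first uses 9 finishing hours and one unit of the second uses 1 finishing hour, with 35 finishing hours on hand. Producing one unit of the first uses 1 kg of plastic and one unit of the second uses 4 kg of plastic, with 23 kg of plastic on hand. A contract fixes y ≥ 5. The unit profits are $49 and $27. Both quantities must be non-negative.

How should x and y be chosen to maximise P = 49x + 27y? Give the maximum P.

The binding constraints are x + 4y = 23 and y = 5.
Solving simultaneously gives x = 3, y = 5.

x = 3, y = 5, maximum P = 282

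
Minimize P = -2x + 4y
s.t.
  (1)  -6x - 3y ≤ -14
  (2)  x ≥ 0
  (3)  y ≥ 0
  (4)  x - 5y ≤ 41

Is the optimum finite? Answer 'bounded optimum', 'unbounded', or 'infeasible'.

unbounded

From the feasible point (0, 14/3), moving in the direction (5, 1) keeps every constraint satisfied while P decreases without bound.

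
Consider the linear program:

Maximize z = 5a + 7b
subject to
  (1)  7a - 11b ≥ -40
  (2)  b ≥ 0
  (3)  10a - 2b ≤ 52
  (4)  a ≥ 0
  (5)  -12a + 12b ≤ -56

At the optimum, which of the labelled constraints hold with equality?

Extreme points and z = 5a + 7b:
  (26/5, 0) → z = 26
  (14/3, 0) → z = 70/3
  (16/3, 2/3) → z = 94/3

The maximum is at (16/3, 2/3). Substituting into each constraint, equality holds for (3) and (5); the remaining constraints have slack.

(3) and (5)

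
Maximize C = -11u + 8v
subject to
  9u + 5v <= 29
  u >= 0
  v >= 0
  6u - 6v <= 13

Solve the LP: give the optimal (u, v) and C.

u = 0, v = 29/5, maximum C = 232/5

Extreme points and C = -11u + 8v:
  (0, 29/5) → C = 232/5
  (239/84, 19/28) → C = -2173/84
  (0, 0) → C = 0
  (13/6, 0) → C = -143/6

The optimum lies where 9u + 5v = 29 and u = 0.
Solving simultaneously gives u = 0, v = 29/5.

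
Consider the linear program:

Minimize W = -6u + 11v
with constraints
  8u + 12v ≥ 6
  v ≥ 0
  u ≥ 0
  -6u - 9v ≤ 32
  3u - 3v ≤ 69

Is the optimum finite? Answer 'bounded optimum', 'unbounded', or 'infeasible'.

Corner points and W = -6u + 11v:
  (3/4, 0) → W = -9/2
  (0, 1/2) → W = 11/2
  (23, 0) → W = -138
The feasible region has finitely many vertices and no improving ray; the minimum is -138 at (23, 0).

bounded optimum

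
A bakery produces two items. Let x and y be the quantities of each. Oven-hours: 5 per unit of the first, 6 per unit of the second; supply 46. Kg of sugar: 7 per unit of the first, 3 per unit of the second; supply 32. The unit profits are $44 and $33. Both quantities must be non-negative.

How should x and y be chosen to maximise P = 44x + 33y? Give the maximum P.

x = 2, y = 6, maximum P = 286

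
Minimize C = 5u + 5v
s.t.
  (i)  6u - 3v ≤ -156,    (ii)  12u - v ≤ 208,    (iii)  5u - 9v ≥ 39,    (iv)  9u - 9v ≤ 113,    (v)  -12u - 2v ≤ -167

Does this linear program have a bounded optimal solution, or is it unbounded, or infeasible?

infeasible

The boundaries 6u - 3v = -156 and 12u - v = 208 meet at (26, 104), but that point violates 5u - 9v ≥ 39. Every candidate vertex is excluded by some other constraint, so the feasible region is empty.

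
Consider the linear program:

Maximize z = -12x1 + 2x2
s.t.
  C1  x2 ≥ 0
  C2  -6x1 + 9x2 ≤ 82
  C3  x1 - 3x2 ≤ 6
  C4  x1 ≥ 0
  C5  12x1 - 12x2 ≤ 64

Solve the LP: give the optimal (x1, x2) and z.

Vertices and z = -12x1 + 2x2:
  (0, 0) → z = 0
  (16/3, 0) → z = -64
  (0, 82/9) → z = 164/9
  (130/3, 38) → z = -444

The optimum lies where -6x1 + 9x2 = 82 and x1 = 0.
Solving simultaneously gives x1 = 0, x2 = 82/9.

x1 = 0, x2 = 82/9, maximum z = 164/9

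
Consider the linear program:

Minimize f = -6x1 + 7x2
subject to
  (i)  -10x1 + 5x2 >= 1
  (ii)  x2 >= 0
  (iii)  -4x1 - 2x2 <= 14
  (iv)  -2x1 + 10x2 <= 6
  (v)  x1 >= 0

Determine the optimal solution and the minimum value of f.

x1 = 0, x2 = 1/5, minimum f = 7/5

At the optimal vertex, -10x1 + 5x2 = 1 and x1 = 0.
Solving simultaneously gives x1 = 0, x2 = 1/5.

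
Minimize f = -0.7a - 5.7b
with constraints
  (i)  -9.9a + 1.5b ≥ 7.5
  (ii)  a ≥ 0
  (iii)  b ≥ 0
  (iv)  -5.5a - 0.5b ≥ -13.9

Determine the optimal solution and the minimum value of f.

a = 0, b = 27.8, minimum f = -158.46

Extreme points and f = -0.7a - 5.7b:
  (0, 5) → f = -57/2
  (57/44, 271/20) → f = -21489/275
  (0, 139/5) → f = -7923/50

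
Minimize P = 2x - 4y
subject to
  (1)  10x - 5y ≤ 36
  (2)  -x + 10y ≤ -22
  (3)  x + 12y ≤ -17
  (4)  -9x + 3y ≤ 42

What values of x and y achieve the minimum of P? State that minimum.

Vertices and P = 2x - 4y:
  (50/19, -184/95) → P = 1236/95
  (-106/5, -248/5) → P = 156
  (-162/29, -80/29) → P = -4/29

x = -162/29, y = -80/29, minimum P = -4/29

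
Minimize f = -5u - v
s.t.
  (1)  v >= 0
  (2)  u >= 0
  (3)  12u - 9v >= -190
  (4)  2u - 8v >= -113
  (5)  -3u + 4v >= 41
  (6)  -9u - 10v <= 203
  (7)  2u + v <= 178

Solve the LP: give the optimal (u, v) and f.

u = 31/4, v = 257/16, minimum f = -877/16

Vertices and f = -5u - v:
  (0, 113/8) → f = -113/8
  (0, 41/4) → f = -41/4
  (31/4, 257/16) → f = -877/16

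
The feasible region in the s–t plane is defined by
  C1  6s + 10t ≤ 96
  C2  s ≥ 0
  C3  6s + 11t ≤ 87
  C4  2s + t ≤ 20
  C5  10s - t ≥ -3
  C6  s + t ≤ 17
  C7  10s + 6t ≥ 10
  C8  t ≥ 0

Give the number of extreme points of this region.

6

Of the 28 pairwise boundary intersections, those satisfying every inequality are:
  (0, 3)
  (0, 5/3)
  (133/16, 27/8)
  (27/58, 222/29)
  (10, 0)
  (1, 0)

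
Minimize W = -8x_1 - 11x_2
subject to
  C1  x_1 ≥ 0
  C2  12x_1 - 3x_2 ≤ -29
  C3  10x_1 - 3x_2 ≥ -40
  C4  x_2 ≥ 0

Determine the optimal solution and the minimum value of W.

Feasible corners and W = -8x_1 - 11x_2:
  (0, 29/3) → W = -319/3
  (0, 40/3) → W = -440/3
  (11/2, 95/3) → W = -1177/3

x_1 = 11/2, x_2 = 95/3, minimum W = -1177/3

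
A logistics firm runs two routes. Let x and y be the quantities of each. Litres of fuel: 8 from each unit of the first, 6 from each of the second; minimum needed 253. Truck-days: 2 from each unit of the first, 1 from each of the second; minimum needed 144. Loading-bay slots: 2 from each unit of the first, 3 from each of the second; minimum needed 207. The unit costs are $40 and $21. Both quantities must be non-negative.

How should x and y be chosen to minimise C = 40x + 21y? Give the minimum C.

The feasible region is unbounded (it extends along (0, 1), (1, 0)), but C strictly increases along every unbounded feasible direction, so there is no improving ray and the minimum is attained at a vertex.

x = 225/4, y = 63/2, minimum C = 5823/2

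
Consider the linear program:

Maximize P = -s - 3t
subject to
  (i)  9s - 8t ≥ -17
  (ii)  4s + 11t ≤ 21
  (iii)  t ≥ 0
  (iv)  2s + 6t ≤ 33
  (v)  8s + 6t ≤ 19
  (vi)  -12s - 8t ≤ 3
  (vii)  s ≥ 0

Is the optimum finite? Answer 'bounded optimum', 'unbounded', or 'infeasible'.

bounded optimum

Vertices and P = -s - 3t:
  (83/64, 23/16) → P = -359/64
  (0, 21/11) → P = -63/11
  (19/8, 0) → P = -19/8
  (0, 0) → P = 0
The feasible region has finitely many vertices and no improving ray; the maximum is 0 at (0, 0).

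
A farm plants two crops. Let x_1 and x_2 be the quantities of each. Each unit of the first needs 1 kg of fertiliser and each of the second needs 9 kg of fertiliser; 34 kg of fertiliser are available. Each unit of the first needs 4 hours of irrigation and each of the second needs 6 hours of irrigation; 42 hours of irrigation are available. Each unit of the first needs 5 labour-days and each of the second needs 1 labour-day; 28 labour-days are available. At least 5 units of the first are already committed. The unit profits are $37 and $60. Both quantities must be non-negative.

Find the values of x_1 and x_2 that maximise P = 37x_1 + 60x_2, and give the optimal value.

Feasible corners and P = 37x_1 + 60x_2:
  (28/5, 0) → P = 1036/5
  (5, 0) → P = 185
  (5, 3) → P = 365

x_1 = 5, x_2 = 3, maximum P = 365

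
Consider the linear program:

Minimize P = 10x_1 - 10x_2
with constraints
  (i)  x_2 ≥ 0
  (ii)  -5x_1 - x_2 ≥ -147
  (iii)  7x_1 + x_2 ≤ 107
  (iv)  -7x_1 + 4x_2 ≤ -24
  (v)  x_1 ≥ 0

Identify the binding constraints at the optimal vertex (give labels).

(iii) and (iv)

Feasible corners and P = 10x_1 - 10x_2:
  (107/7, 0) → P = 1070/7
  (24/7, 0) → P = 240/7
  (452/35, 83/5) → P = -258/7

The minimum is at (452/35, 83/5). Substituting into each constraint, equality holds for (iii) and (iv); the remaining constraints have slack.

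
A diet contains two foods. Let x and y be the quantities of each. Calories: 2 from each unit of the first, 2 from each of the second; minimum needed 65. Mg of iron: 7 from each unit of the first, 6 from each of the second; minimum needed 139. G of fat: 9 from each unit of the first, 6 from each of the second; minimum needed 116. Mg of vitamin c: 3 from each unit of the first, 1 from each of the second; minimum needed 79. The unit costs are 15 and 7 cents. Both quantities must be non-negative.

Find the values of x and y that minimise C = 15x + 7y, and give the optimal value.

Feasible corners and C = 15x + 7y:
  (0, 79) → C = 553
  (65/2, 0) → C = 975/2
  (93/4, 37/4) → C = 827/2
The feasible region is unbounded (it extends along (0, 1), (1, 0)), but C strictly increases along every unbounded feasible direction, so there is no improving ray and the minimum is attained at a vertex.

x = 93/4, y = 37/4, minimum C = 827/2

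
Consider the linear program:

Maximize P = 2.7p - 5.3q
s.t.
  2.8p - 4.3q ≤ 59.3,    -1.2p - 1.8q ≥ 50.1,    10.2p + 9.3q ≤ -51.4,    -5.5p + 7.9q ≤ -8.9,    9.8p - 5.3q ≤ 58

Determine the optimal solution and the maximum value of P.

Extreme points and P = 2.7p - 5.3q:
  (-3623/340, -1762/85) → P = 16219/200
  (-4780/17, -3347/17) → P = 2843/10
  (-12659/646, -9541/646) → P = 482/19

The binding constraints are 2.8p - 4.3q = 59.3 and -5.5p + 7.9q = -8.9.
Solving simultaneously gives p = -4780/17, q = -3347/17.

p = -4780/17, q = -3347/17, maximum P = 2843/10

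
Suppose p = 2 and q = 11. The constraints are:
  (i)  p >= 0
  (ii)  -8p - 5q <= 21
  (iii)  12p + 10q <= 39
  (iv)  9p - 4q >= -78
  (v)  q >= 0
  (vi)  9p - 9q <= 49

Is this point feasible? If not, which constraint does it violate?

Constraint (iii): 12p + 10q = 134, which is not ≤ 39. All other constraints are satisfied.

not feasible — violates (iii)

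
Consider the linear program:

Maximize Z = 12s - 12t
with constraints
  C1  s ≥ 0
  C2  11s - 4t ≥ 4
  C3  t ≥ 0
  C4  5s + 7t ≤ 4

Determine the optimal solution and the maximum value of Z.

Corner points and Z = 12s - 12t:
  (4/11, 0) → Z = 48/11
  (44/97, 24/97) → Z = 240/97
  (4/5, 0) → Z = 48/5

The binding constraints are t = 0 and 5s + 7t = 4.
Solving simultaneously gives s = 4/5, t = 0.

s = 4/5, t = 0, maximum Z = 48/5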